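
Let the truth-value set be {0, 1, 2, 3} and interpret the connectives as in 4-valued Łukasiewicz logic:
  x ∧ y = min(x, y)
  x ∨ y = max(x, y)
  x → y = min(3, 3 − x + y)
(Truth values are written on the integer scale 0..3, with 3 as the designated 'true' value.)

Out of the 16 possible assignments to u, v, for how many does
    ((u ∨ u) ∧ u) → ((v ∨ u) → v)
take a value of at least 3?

u = 0, v = 0 ↦ 3  ≥
u = 0, v = 1 ↦ 3  ≥
u = 0, v = 2 ↦ 3  ≥
u = 0, v = 3 ↦ 3  ≥
u = 1, v = 0 ↦ 3  ≥
u = 1, v = 1 ↦ 3  ≥
u = 1, v = 2 ↦ 3  ≥
u = 1, v = 3 ↦ 3  ≥
u = 2, v = 0 ↦ 2  <
u = 2, v = 1 ↦ 3  ≥
u = 2, v = 2 ↦ 3  ≥
u = 2, v = 3 ↦ 3  ≥
u = 3, v = 0 ↦ 0  <
u = 3, v = 1 ↦ 1  <
u = 3, v = 2 ↦ 2  <
u = 3, v = 3 ↦ 3  ≥
So 12 of the 16 assignments meet the threshold.

12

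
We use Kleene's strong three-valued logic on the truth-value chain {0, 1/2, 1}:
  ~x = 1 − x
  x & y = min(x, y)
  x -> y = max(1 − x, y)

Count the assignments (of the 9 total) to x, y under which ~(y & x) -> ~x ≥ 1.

4

x = 0, y = 0 ↦ 1  ≥
x = 0, y = 1/2 ↦ 1  ≥
x = 0, y = 1 ↦ 1  ≥
x = 1/2, y = 0 ↦ 1/2  <
x = 1/2, y = 1/2 ↦ 1/2  <
x = 1/2, y = 1 ↦ 1/2  <
x = 1, y = 0 ↦ 0  <
x = 1, y = 1/2 ↦ 1/2  <
x = 1, y = 1 ↦ 1  ≥
So 4 of the 9 assignments meet the threshold.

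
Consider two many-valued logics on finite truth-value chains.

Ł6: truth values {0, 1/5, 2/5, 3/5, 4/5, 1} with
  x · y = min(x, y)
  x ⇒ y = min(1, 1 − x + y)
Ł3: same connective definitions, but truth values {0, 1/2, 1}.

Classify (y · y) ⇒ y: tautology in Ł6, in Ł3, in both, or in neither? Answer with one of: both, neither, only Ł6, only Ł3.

In Ł6: every assignment gives 1 — tautology.
In Ł3: every assignment gives 1 — tautology.

both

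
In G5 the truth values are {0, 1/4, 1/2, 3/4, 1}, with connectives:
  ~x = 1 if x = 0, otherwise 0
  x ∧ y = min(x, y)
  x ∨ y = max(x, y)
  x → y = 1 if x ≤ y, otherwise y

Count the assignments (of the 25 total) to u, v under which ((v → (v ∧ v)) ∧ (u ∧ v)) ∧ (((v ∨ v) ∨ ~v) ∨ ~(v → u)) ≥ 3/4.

value 1: 1 assignment (counts)
value 3/4: 3 assignments (counts)
value 1/2: 5 assignments
value 1/4: 7 assignments
value 0: 9 assignments
So 4 of the 25 assignments meet the threshold.

4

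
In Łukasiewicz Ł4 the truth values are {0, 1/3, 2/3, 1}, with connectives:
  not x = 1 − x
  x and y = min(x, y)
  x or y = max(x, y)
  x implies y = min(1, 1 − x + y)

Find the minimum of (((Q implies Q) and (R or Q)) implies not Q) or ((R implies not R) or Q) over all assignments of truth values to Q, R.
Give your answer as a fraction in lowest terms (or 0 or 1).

2/3

Take Q = 1/3, R = 1:
Q implies Q = 1/3 implies 1/3 = 1
R or Q = 1 or 1/3 = 1
(Q implies Q) and (R or Q) = 1 and 1 = 1
not Q = not 1/3 = 2/3
((Q implies Q) and (R or Q)) implies not Q = 1 implies 2/3 = 2/3
not R = not 1 = 0
R implies not R = 1 implies 0 = 0
(R implies not R) or Q = 0 or 1/3 = 1/3
(((Q implies Q) and (R or Q)) implies not Q) or ((R implies not R) or Q) = 2/3 or 1/3 = 2/3
No assignment yields a value below 2/3, so this is the minimum.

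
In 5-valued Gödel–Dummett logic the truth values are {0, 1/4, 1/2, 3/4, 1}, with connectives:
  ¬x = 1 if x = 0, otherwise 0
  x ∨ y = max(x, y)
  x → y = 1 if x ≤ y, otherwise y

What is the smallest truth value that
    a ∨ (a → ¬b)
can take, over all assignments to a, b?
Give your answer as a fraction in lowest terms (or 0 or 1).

1/4

Take a = 1/4, b = 1/4:
¬b = ¬1/4 = 0
a → ¬b = 1/4 → 0 = 0
a ∨ (a → ¬b) = 1/4 ∨ 0 = 1/4
No assignment yields a value below 1/4, so this is the minimum.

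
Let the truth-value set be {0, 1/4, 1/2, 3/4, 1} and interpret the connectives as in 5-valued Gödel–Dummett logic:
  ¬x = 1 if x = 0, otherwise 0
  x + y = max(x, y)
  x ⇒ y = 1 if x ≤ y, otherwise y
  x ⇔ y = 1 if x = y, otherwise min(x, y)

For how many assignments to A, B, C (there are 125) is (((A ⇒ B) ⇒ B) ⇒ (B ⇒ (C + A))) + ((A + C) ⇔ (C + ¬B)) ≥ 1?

value 1: 115 assignments (counts)
value 3/4: 3 assignments
value 1/2: 4 assignments
value 1/4: 3 assignments
So 115 of the 125 assignments meet the threshold.

115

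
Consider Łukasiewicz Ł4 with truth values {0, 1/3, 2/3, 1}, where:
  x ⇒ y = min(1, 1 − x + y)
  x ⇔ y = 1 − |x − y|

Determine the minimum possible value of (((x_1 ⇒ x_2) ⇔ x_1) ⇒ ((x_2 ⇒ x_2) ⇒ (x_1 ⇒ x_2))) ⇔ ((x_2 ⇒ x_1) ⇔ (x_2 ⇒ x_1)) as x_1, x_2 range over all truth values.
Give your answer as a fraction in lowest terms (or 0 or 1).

2/3

Take x_1 = 2/3, x_2 = 0:
x_1 ⇒ x_2 = 2/3 ⇒ 0 = 1/3
(x_1 ⇒ x_2) ⇔ x_1 = 1/3 ⇔ 2/3 = 2/3
x_2 ⇒ x_2 = 0 ⇒ 0 = 1
x_1 ⇒ x_2 = 2/3 ⇒ 0 = 1/3
(x_2 ⇒ x_2) ⇒ (x_1 ⇒ x_2) = 1 ⇒ 1/3 = 1/3
((x_1 ⇒ x_2) ⇔ x_1) ⇒ ((x_2 ⇒ x_2) ⇒ (x_1 ⇒ x_2)) = 2/3 ⇒ 1/3 = 2/3
x_2 ⇒ x_1 = 0 ⇒ 2/3 = 1
x_2 ⇒ x_1 = 0 ⇒ 2/3 = 1
(x_2 ⇒ x_1) ⇔ (x_2 ⇒ x_1) = 1 ⇔ 1 = 1
(((x_1 ⇒ x_2) ⇔ x_1) ⇒ ((x_2 ⇒ x_2) ⇒ (x_1 ⇒ x_2))) ⇔ ((x_2 ⇒ x_1) ⇔ (x_2 ⇒ x_1)) = 2/3 ⇔ 1 = 2/3
No assignment yields a value below 2/3, so this is the minimum.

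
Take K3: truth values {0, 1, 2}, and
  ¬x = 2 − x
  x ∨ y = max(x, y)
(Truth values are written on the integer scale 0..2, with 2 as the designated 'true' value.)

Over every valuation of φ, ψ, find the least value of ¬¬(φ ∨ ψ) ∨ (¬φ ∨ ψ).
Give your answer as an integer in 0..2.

Take φ = 1, ψ = 0:
φ ∨ ψ = 1 ∨ 0 = 1
¬(φ ∨ ψ) = ¬1 = 1
¬¬(φ ∨ ψ) = ¬1 = 1
¬φ = ¬1 = 1
¬φ ∨ ψ = 1 ∨ 0 = 1
¬¬(φ ∨ ψ) ∨ (¬φ ∨ ψ) = 1 ∨ 1 = 1
No assignment yields a value below 1, so this is the minimum.

1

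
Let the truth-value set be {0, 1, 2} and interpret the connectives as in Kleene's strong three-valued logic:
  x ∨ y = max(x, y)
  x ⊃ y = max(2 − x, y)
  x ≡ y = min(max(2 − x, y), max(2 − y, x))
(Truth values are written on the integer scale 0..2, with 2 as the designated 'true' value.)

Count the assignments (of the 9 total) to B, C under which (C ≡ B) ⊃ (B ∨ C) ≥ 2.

B = 0, C = 0 ↦ 0  <
B = 0, C = 1 ↦ 1  <
B = 0, C = 2 ↦ 2  ≥
B = 1, C = 0 ↦ 1  <
B = 1, C = 1 ↦ 1  <
B = 1, C = 2 ↦ 2  ≥
B = 2, C = 0 ↦ 2  ≥
B = 2, C = 1 ↦ 2  ≥
B = 2, C = 2 ↦ 2  ≥
So 5 of the 9 assignments meet the threshold.

5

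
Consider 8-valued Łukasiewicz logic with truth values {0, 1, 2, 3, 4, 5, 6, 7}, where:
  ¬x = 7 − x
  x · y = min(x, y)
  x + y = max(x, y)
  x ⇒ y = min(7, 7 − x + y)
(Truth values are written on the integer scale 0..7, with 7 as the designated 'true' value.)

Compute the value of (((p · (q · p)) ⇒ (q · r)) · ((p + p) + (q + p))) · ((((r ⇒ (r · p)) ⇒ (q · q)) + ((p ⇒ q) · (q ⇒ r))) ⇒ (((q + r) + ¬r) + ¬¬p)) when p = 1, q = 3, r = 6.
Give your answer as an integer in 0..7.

3

q · p = 3 · 1 = 1
p · (q · p) = 1 · 1 = 1
q · r = 3 · 6 = 3
(p · (q · p)) ⇒ (q · r) = 1 ⇒ 3 = 7
p + p = 1 + 1 = 1
q + p = 3 + 1 = 3
(p + p) + (q + p) = 1 + 3 = 3
((p · (q · p)) ⇒ (q · r)) · ((p + p) + (q + p)) = 7 · 3 = 3
r · p = 6 · 1 = 1
r ⇒ (r · p) = 6 ⇒ 1 = 2
q · q = 3 · 3 = 3
(r ⇒ (r · p)) ⇒ (q · q) = 2 ⇒ 3 = 7
p ⇒ q = 1 ⇒ 3 = 7
q ⇒ r = 3 ⇒ 6 = 7
(p ⇒ q) · (q ⇒ r) = 7 · 7 = 7
((r ⇒ (r · p)) ⇒ (q · q)) + ((p ⇒ q) · (q ⇒ r)) = 7 + 7 = 7
q + r = 3 + 6 = 6
¬r = ¬6 = 1
(q + r) + ¬r = 6 + 1 = 6
¬p = ¬1 = 6
¬¬p = ¬6 = 1
((q + r) + ¬r) + ¬¬p = 6 + 1 = 6
(((r ⇒ (r · p)) ⇒ (q · q)) + ((p ⇒ q) · (q ⇒ r))) ⇒ (((q + r) + ¬r) + ¬¬p) = 7 ⇒ 6 = 6
(((p · (q · p)) ⇒ (q · r)) · ((p + p) + (q + p))) · ((((r ⇒ (r · p)) ⇒ (q · q)) + ((p ⇒ q) · (q ⇒ r))) ⇒ (((q + r) + ¬r) + ¬¬p)) = 3 · 6 = 3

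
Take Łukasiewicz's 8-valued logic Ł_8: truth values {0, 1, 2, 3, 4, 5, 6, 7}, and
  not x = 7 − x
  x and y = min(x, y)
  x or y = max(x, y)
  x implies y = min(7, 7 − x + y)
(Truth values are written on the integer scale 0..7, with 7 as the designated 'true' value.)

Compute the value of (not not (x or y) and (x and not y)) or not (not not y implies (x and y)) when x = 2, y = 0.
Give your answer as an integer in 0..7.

2

x or y = 2 or 0 = 2
not (x or y) = not 2 = 5
not not (x or y) = not 5 = 2
not y = not 0 = 7
x and not y = 2 and 7 = 2
not not (x or y) and (x and not y) = 2 and 2 = 2
not y = not 0 = 7
not not y = not 7 = 0
x and y = 2 and 0 = 0
not not y implies (x and y) = 0 implies 0 = 7
not (not not y implies (x and y)) = not 7 = 0
(not not (x or y) and (x and not y)) or not (not not y implies (x and y)) = 2 or 0 = 2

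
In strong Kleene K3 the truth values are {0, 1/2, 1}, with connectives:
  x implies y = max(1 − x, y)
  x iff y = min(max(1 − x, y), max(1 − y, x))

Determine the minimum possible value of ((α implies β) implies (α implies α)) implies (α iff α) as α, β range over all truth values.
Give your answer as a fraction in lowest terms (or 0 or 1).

Take α = 1/2, β = 0:
α implies β = 1/2 implies 0 = 1/2
α implies α = 1/2 implies 1/2 = 1/2
(α implies β) implies (α implies α) = 1/2 implies 1/2 = 1/2
α iff α = 1/2 iff 1/2 = 1/2
((α implies β) implies (α implies α)) implies (α iff α) = 1/2 implies 1/2 = 1/2
No assignment yields a value below 1/2, so this is the minimum.

1/2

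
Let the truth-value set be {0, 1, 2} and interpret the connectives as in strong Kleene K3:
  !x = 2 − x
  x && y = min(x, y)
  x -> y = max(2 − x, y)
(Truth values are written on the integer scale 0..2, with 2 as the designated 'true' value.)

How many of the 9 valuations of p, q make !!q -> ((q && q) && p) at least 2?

4

p = 0, q = 0 ↦ 2  ≥
p = 0, q = 1 ↦ 1  <
p = 0, q = 2 ↦ 0  <
p = 1, q = 0 ↦ 2  ≥
p = 1, q = 1 ↦ 1  <
p = 1, q = 2 ↦ 1  <
p = 2, q = 0 ↦ 2  ≥
p = 2, q = 1 ↦ 1  <
p = 2, q = 2 ↦ 2  ≥
So 4 of the 9 assignments meet the threshold.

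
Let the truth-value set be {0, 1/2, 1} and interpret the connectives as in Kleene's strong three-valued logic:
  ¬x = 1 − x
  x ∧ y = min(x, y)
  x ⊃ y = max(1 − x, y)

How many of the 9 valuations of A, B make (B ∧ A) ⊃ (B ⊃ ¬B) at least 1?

A = 0, B = 0 ↦ 1  ≥
A = 0, B = 1/2 ↦ 1  ≥
A = 0, B = 1 ↦ 1  ≥
A = 1/2, B = 0 ↦ 1  ≥
A = 1/2, B = 1/2 ↦ 1/2  <
A = 1/2, B = 1 ↦ 1/2  <
A = 1, B = 0 ↦ 1  ≥
A = 1, B = 1/2 ↦ 1/2  <
A = 1, B = 1 ↦ 0  <
So 5 of the 9 assignments meet the threshold.

5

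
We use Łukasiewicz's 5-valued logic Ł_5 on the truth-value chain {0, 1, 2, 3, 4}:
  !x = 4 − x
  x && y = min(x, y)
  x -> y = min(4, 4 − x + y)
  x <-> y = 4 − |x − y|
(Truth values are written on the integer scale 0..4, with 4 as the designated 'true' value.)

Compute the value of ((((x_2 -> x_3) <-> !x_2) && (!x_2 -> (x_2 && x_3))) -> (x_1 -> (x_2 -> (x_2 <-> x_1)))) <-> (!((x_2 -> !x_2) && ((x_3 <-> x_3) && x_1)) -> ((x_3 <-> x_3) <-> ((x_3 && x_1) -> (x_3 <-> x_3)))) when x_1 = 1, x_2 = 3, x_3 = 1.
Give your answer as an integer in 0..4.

4

x_2 -> x_3 = 3 -> 1 = 2
!x_2 = !3 = 1
(x_2 -> x_3) <-> !x_2 = 2 <-> 1 = 3
!x_2 = !3 = 1
x_2 && x_3 = 3 && 1 = 1
!x_2 -> (x_2 && x_3) = 1 -> 1 = 4
((x_2 -> x_3) <-> !x_2) && (!x_2 -> (x_2 && x_3)) = 3 && 4 = 3
x_2 <-> x_1 = 3 <-> 1 = 2
x_2 -> (x_2 <-> x_1) = 3 -> 2 = 3
x_1 -> (x_2 -> (x_2 <-> x_1)) = 1 -> 3 = 4
(((x_2 -> x_3) <-> !x_2) && (!x_2 -> (x_2 && x_3))) -> (x_1 -> (x_2 -> (x_2 <-> x_1))) = 3 -> 4 = 4
!x_2 = !3 = 1
x_2 -> !x_2 = 3 -> 1 = 2
x_3 <-> x_3 = 1 <-> 1 = 4
(x_3 <-> x_3) && x_1 = 4 && 1 = 1
(x_2 -> !x_2) && ((x_3 <-> x_3) && x_1) = 2 && 1 = 1
!((x_2 -> !x_2) && ((x_3 <-> x_3) && x_1)) = !1 = 3
x_3 <-> x_3 = 1 <-> 1 = 4
x_3 && x_1 = 1 && 1 = 1
x_3 <-> x_3 = 1 <-> 1 = 4
(x_3 && x_1) -> (x_3 <-> x_3) = 1 -> 4 = 4
(x_3 <-> x_3) <-> ((x_3 && x_1) -> (x_3 <-> x_3)) = 4 <-> 4 = 4
!((x_2 -> !x_2) && ((x_3 <-> x_3) && x_1)) -> ((x_3 <-> x_3) <-> ((x_3 && x_1) -> (x_3 <-> x_3))) = 3 -> 4 = 4
((((x_2 -> x_3) <-> !x_2) && (!x_2 -> (x_2 && x_3))) -> (x_1 -> (x_2 -> (x_2 <-> x_1)))) <-> (!((x_2 -> !x_2) && ((x_3 <-> x_3) && x_1)) -> ((x_3 <-> x_3) <-> ((x_3 && x_1) -> (x_3 <-> x_3)))) = 4 <-> 4 = 4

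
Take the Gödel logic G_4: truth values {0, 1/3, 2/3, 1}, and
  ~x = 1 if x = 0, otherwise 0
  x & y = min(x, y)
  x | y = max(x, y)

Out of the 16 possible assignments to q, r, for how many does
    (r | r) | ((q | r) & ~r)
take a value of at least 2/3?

q = 0, r = 0 ↦ 0  <
q = 0, r = 1/3 ↦ 1/3  <
q = 0, r = 2/3 ↦ 2/3  ≥
q = 0, r = 1 ↦ 1  ≥
q = 1/3, r = 0 ↦ 1/3  <
q = 1/3, r = 1/3 ↦ 1/3  <
q = 1/3, r = 2/3 ↦ 2/3  ≥
q = 1/3, r = 1 ↦ 1  ≥
q = 2/3, r = 0 ↦ 2/3  ≥
q = 2/3, r = 1/3 ↦ 1/3  <
q = 2/3, r = 2/3 ↦ 2/3  ≥
q = 2/3, r = 1 ↦ 1  ≥
q = 1, r = 0 ↦ 1  ≥
q = 1, r = 1/3 ↦ 1/3  <
q = 1, r = 2/3 ↦ 2/3  ≥
q = 1, r = 1 ↦ 1  ≥
So 10 of the 16 assignments meet the threshold.

10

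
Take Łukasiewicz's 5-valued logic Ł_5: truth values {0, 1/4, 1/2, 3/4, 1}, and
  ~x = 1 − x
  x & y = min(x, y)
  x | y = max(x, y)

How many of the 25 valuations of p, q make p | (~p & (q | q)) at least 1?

6

value 1: 6 assignments (counts)
value 3/4: 8 assignments
value 1/2: 7 assignments
value 1/4: 3 assignments
value 0: 1 assignment
So 6 of the 25 assignments meet the threshold.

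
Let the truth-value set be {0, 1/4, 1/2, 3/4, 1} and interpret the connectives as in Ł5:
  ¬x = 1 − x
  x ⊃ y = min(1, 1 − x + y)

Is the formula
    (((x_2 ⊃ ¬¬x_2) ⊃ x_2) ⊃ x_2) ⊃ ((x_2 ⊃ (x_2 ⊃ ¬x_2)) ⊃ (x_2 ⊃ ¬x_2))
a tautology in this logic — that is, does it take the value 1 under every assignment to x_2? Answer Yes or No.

Counterexample: take x_2 = 3/4.
¬x_2 = ¬3/4 = 1/4
¬¬x_2 = ¬1/4 = 3/4
x_2 ⊃ ¬¬x_2 = 3/4 ⊃ 3/4 = 1
(x_2 ⊃ ¬¬x_2) ⊃ x_2 = 1 ⊃ 3/4 = 3/4
((x_2 ⊃ ¬¬x_2) ⊃ x_2) ⊃ x_2 = 3/4 ⊃ 3/4 = 1
¬x_2 = ¬3/4 = 1/4
x_2 ⊃ ¬x_2 = 3/4 ⊃ 1/4 = 1/2
x_2 ⊃ (x_2 ⊃ ¬x_2) = 3/4 ⊃ 1/2 = 3/4
¬x_2 = ¬3/4 = 1/4
x_2 ⊃ ¬x_2 = 3/4 ⊃ 1/4 = 1/2
(x_2 ⊃ (x_2 ⊃ ¬x_2)) ⊃ (x_2 ⊃ ¬x_2) = 3/4 ⊃ 1/2 = 3/4
(((x_2 ⊃ ¬¬x_2) ⊃ x_2) ⊃ x_2) ⊃ ((x_2 ⊃ (x_2 ⊃ ¬x_2)) ⊃ (x_2 ⊃ ¬x_2)) = 1 ⊃ 3/4 = 3/4
This gives 3/4 ≠ 1.

No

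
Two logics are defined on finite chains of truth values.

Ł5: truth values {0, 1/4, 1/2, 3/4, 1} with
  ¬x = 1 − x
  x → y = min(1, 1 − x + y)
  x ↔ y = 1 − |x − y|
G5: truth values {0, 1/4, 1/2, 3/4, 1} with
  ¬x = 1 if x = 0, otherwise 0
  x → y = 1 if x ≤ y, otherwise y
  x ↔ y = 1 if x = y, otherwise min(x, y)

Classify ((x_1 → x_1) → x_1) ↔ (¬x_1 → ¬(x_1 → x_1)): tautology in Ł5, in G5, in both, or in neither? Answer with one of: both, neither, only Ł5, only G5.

In Ł5: every assignment gives 1 — tautology.
In G5: at x_1 = 1/4 the value is 1/4 — not a tautology.

only Ł5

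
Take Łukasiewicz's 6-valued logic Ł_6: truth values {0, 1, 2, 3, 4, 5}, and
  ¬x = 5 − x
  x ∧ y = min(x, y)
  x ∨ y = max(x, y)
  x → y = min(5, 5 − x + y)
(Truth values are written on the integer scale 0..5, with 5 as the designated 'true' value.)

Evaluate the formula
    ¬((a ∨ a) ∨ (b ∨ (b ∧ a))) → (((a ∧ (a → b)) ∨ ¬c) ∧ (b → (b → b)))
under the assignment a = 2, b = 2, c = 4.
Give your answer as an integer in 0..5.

4

a ∨ a = 2 ∨ 2 = 2
b ∧ a = 2 ∧ 2 = 2
b ∨ (b ∧ a) = 2 ∨ 2 = 2
(a ∨ a) ∨ (b ∨ (b ∧ a)) = 2 ∨ 2 = 2
¬((a ∨ a) ∨ (b ∨ (b ∧ a))) = ¬2 = 3
a → b = 2 → 2 = 5
a ∧ (a → b) = 2 ∧ 5 = 2
¬c = ¬4 = 1
(a ∧ (a → b)) ∨ ¬c = 2 ∨ 1 = 2
b → b = 2 → 2 = 5
b → (b → b) = 2 → 5 = 5
((a ∧ (a → b)) ∨ ¬c) ∧ (b → (b → b)) = 2 ∧ 5 = 2
¬((a ∨ a) ∨ (b ∨ (b ∧ a))) → (((a ∧ (a → b)) ∨ ¬c) ∧ (b → (b → b))) = 3 → 2 = 4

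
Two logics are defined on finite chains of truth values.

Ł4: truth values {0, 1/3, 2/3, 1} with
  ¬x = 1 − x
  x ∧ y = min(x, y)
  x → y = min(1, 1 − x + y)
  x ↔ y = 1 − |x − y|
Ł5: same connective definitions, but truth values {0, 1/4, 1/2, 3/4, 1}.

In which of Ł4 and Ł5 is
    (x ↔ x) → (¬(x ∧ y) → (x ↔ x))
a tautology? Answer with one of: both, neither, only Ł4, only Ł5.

In Ł4: every assignment gives 1 — tautology.
In Ł5: every assignment gives 1 — tautology.

both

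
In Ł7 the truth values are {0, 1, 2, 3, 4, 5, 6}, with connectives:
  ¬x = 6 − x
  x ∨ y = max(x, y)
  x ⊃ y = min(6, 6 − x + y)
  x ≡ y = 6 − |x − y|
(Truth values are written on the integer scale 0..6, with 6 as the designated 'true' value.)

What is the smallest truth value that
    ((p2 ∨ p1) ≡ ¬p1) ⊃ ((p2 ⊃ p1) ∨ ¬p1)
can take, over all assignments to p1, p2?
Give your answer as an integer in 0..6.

4

Take p1 = 2, p2 = 4:
p2 ∨ p1 = 4 ∨ 2 = 4
¬p1 = ¬2 = 4
(p2 ∨ p1) ≡ ¬p1 = 4 ≡ 4 = 6
p2 ⊃ p1 = 4 ⊃ 2 = 4
¬p1 = ¬2 = 4
(p2 ⊃ p1) ∨ ¬p1 = 4 ∨ 4 = 4
((p2 ∨ p1) ≡ ¬p1) ⊃ ((p2 ⊃ p1) ∨ ¬p1) = 6 ⊃ 4 = 4
No assignment yields a value below 4, so this is the minimum.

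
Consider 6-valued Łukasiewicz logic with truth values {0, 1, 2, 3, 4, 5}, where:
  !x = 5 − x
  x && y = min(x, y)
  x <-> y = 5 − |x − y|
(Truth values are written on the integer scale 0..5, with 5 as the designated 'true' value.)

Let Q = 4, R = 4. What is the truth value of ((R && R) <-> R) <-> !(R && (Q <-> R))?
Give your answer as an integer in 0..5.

1

R && R = 4 && 4 = 4
(R && R) <-> R = 4 <-> 4 = 5
Q <-> R = 4 <-> 4 = 5
R && (Q <-> R) = 4 && 5 = 4
!(R && (Q <-> R)) = !4 = 1
((R && R) <-> R) <-> !(R && (Q <-> R)) = 5 <-> 1 = 1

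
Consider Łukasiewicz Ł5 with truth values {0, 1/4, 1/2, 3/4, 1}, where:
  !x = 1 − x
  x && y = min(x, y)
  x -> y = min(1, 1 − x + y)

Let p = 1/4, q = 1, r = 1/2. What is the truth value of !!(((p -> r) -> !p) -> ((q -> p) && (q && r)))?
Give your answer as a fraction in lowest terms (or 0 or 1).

1/2

p -> r = 1/4 -> 1/2 = 1
!p = !1/4 = 3/4
(p -> r) -> !p = 1 -> 3/4 = 3/4
q -> p = 1 -> 1/4 = 1/4
q && r = 1 && 1/2 = 1/2
(q -> p) && (q && r) = 1/4 && 1/2 = 1/4
((p -> r) -> !p) -> ((q -> p) && (q && r)) = 3/4 -> 1/4 = 1/2
!(((p -> r) -> !p) -> ((q -> p) && (q && r))) = !1/2 = 1/2
!!(((p -> r) -> !p) -> ((q -> p) && (q && r))) = !1/2 = 1/2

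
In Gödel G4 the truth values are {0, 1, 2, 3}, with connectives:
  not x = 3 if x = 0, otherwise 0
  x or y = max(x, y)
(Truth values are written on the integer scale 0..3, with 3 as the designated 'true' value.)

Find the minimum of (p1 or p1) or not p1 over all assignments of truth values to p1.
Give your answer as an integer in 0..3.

Take p1 = 1:
p1 or p1 = 1 or 1 = 1
not p1 = not 1 = 0
(p1 or p1) or not p1 = 1 or 0 = 1
No assignment yields a value below 1, so this is the minimum.

1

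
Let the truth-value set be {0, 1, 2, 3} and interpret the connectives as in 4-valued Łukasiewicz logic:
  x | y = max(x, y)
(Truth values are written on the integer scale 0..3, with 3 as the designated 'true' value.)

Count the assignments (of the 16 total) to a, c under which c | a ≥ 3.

7

a = 0, c = 0 ↦ 0  <
a = 0, c = 1 ↦ 1  <
a = 0, c = 2 ↦ 2  <
a = 0, c = 3 ↦ 3  ≥
a = 1, c = 0 ↦ 1  <
a = 1, c = 1 ↦ 1  <
a = 1, c = 2 ↦ 2  <
a = 1, c = 3 ↦ 3  ≥
a = 2, c = 0 ↦ 2  <
a = 2, c = 1 ↦ 2  <
a = 2, c = 2 ↦ 2  <
a = 2, c = 3 ↦ 3  ≥
a = 3, c = 0 ↦ 3  ≥
a = 3, c = 1 ↦ 3  ≥
a = 3, c = 2 ↦ 3  ≥
a = 3, c = 3 ↦ 3  ≥
So 7 of the 16 assignments meet the threshold.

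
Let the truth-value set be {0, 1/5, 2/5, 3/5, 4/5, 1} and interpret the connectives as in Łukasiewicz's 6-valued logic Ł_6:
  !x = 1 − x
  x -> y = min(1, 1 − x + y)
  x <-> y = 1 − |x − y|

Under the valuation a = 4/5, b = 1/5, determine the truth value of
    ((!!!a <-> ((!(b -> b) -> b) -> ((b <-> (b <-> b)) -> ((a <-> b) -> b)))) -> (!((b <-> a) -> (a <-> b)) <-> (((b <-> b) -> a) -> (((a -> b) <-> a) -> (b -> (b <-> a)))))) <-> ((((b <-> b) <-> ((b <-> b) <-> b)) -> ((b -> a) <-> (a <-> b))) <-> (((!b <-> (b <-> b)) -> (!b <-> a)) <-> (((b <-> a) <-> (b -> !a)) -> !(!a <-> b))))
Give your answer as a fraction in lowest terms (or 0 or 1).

4/5

!a = !4/5 = 1/5
!!a = !1/5 = 4/5
!!!a = !4/5 = 1/5
b -> b = 1/5 -> 1/5 = 1
!(b -> b) = !1 = 0
!(b -> b) -> b = 0 -> 1/5 = 1
b <-> b = 1/5 <-> 1/5 = 1
b <-> (b <-> b) = 1/5 <-> 1 = 1/5
a <-> b = 4/5 <-> 1/5 = 2/5
(a <-> b) -> b = 2/5 -> 1/5 = 4/5
(b <-> (b <-> b)) -> ((a <-> b) -> b) = 1/5 -> 4/5 = 1
(!(b -> b) -> b) -> ((b <-> (b <-> b)) -> ((a <-> b) -> b)) = 1 -> 1 = 1
!!!a <-> ((!(b -> b) -> b) -> ((b <-> (b <-> b)) -> ((a <-> b) -> b))) = 1/5 <-> 1 = 1/5
b <-> a = 1/5 <-> 4/5 = 2/5
a <-> b = 4/5 <-> 1/5 = 2/5
(b <-> a) -> (a <-> b) = 2/5 -> 2/5 = 1
!((b <-> a) -> (a <-> b)) = !1 = 0
b <-> b = 1/5 <-> 1/5 = 1
(b <-> b) -> a = 1 -> 4/5 = 4/5
a -> b = 4/5 -> 1/5 = 2/5
(a -> b) <-> a = 2/5 <-> 4/5 = 3/5
b <-> a = 1/5 <-> 4/5 = 2/5
b -> (b <-> a) = 1/5 -> 2/5 = 1
((a -> b) <-> a) -> (b -> (b <-> a)) = 3/5 -> 1 = 1
((b <-> b) -> a) -> (((a -> b) <-> a) -> (b -> (b <-> a))) = 4/5 -> 1 = 1
!((b <-> a) -> (a <-> b)) <-> (((b <-> b) -> a) -> (((a -> b) <-> a) -> (b -> (b <-> a)))) = 0 <-> 1 = 0
(!!!a <-> ((!(b -> b) -> b) -> ((b <-> (b <-> b)) -> ((a <-> b) -> b)))) -> (!((b <-> a) -> (a <-> b)) <-> (((b <-> b) -> a) -> (((a -> b) <-> a) -> (b -> (b <-> a))))) = 1/5 -> 0 = 4/5
b <-> b = 1/5 <-> 1/5 = 1
b <-> b = 1/5 <-> 1/5 = 1
(b <-> b) <-> b = 1 <-> 1/5 = 1/5
(b <-> b) <-> ((b <-> b) <-> b) = 1 <-> 1/5 = 1/5
b -> a = 1/5 -> 4/5 = 1
a <-> b = 4/5 <-> 1/5 = 2/5
(b -> a) <-> (a <-> b) = 1 <-> 2/5 = 2/5
((b <-> b) <-> ((b <-> b) <-> b)) -> ((b -> a) <-> (a <-> b)) = 1/5 -> 2/5 = 1
!b = !1/5 = 4/5
b <-> b = 1/5 <-> 1/5 = 1
!b <-> (b <-> b) = 4/5 <-> 1 = 4/5
!b = !1/5 = 4/5
!b <-> a = 4/5 <-> 4/5 = 1
(!b <-> (b <-> b)) -> (!b <-> a) = 4/5 -> 1 = 1
b <-> a = 1/5 <-> 4/5 = 2/5
!a = !4/5 = 1/5
b -> !a = 1/5 -> 1/5 = 1
(b <-> a) <-> (b -> !a) = 2/5 <-> 1 = 2/5
!a = !4/5 = 1/5
!a <-> b = 1/5 <-> 1/5 = 1
!(!a <-> b) = !1 = 0
((b <-> a) <-> (b -> !a)) -> !(!a <-> b) = 2/5 -> 0 = 3/5
((!b <-> (b <-> b)) -> (!b <-> a)) <-> (((b <-> a) <-> (b -> !a)) -> !(!a <-> b)) = 1 <-> 3/5 = 3/5
(((b <-> b) <-> ((b <-> b) <-> b)) -> ((b -> a) <-> (a <-> b))) <-> (((!b <-> (b <-> b)) -> (!b <-> a)) <-> (((b <-> a) <-> (b -> !a)) -> !(!a <-> b))) = 1 <-> 3/5 = 3/5
((!!!a <-> ((!(b -> b) -> b) -> ((b <-> (b <-> b)) -> ((a <-> b) -> b)))) -> (!((b <-> a) -> (a <-> b)) <-> (((b <-> b) -> a) -> (((a -> b) <-> a) -> (b -> (b <-> a)))))) <-> ((((b <-> b) <-> ((b <-> b) <-> b)) -> ((b -> a) <-> (a <-> b))) <-> (((!b <-> (b <-> b)) -> (!b <-> a)) <-> (((b <-> a) <-> (b -> !a)) -> !(!a <-> b)))) = 4/5 <-> 3/5 = 4/5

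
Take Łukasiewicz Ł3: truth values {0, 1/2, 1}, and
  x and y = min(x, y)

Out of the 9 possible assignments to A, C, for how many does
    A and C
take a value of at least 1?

A = 0, C = 0 ↦ 0  <
A = 0, C = 1/2 ↦ 0  <
A = 0, C = 1 ↦ 0  <
A = 1/2, C = 0 ↦ 0  <
A = 1/2, C = 1/2 ↦ 1/2  <
A = 1/2, C = 1 ↦ 1/2  <
A = 1, C = 0 ↦ 0  <
A = 1, C = 1/2 ↦ 1/2  <
A = 1, C = 1 ↦ 1  ≥
So 1 of the 9 assignments meets the threshold.

1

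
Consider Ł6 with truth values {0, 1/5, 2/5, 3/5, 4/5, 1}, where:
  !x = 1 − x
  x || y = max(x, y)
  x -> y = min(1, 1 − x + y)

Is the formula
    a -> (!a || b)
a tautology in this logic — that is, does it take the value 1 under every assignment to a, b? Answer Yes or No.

No

Counterexample: take a = 3/5, b = 0.
!a = !3/5 = 2/5
!a || b = 2/5 || 0 = 2/5
a -> (!a || b) = 3/5 -> 2/5 = 4/5
This gives 4/5 ≠ 1.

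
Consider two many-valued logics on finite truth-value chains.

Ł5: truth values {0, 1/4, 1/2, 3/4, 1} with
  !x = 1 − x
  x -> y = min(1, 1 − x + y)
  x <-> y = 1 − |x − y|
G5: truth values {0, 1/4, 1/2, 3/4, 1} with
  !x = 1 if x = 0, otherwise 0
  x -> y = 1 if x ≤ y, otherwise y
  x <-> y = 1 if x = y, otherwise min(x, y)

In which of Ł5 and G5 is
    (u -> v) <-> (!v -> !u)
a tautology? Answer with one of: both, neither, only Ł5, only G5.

In Ł5: every assignment gives 1 — tautology.
In G5: at u = 1/2, v = 1/4 the value is 1/4 — not a tautology.

only Ł5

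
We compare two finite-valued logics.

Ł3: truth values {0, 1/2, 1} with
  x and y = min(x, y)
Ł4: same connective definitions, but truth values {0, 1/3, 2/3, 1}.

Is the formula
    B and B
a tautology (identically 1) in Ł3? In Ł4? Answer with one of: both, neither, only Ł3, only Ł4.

In Ł3: at B = 0 the value is 0 — not a tautology.
In Ł4: at B = 0 the value is 0 — not a tautology.

neither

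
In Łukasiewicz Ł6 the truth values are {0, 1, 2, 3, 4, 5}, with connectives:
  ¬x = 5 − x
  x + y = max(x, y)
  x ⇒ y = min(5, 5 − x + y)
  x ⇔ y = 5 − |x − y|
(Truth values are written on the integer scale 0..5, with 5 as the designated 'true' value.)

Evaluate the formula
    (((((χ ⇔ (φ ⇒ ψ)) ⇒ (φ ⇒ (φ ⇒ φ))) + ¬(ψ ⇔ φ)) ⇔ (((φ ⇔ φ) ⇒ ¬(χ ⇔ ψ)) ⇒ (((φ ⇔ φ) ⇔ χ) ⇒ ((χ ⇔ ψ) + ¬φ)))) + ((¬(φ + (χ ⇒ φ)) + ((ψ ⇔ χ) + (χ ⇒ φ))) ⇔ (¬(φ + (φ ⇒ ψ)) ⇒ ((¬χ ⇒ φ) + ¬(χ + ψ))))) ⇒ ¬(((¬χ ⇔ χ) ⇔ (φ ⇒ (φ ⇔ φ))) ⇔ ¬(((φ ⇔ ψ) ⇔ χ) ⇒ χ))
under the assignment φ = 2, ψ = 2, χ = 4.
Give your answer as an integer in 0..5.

φ ⇒ ψ = 2 ⇒ 2 = 5
χ ⇔ (φ ⇒ ψ) = 4 ⇔ 5 = 4
φ ⇒ φ = 2 ⇒ 2 = 5
φ ⇒ (φ ⇒ φ) = 2 ⇒ 5 = 5
(χ ⇔ (φ ⇒ ψ)) ⇒ (φ ⇒ (φ ⇒ φ)) = 4 ⇒ 5 = 5
ψ ⇔ φ = 2 ⇔ 2 = 5
¬(ψ ⇔ φ) = ¬5 = 0
((χ ⇔ (φ ⇒ ψ)) ⇒ (φ ⇒ (φ ⇒ φ))) + ¬(ψ ⇔ φ) = 5 + 0 = 5
φ ⇔ φ = 2 ⇔ 2 = 5
χ ⇔ ψ = 4 ⇔ 2 = 3
¬(χ ⇔ ψ) = ¬3 = 2
(φ ⇔ φ) ⇒ ¬(χ ⇔ ψ) = 5 ⇒ 2 = 2
φ ⇔ φ = 2 ⇔ 2 = 5
(φ ⇔ φ) ⇔ χ = 5 ⇔ 4 = 4
χ ⇔ ψ = 4 ⇔ 2 = 3
¬φ = ¬2 = 3
(χ ⇔ ψ) + ¬φ = 3 + 3 = 3
((φ ⇔ φ) ⇔ χ) ⇒ ((χ ⇔ ψ) + ¬φ) = 4 ⇒ 3 = 4
((φ ⇔ φ) ⇒ ¬(χ ⇔ ψ)) ⇒ (((φ ⇔ φ) ⇔ χ) ⇒ ((χ ⇔ ψ) + ¬φ)) = 2 ⇒ 4 = 5
(((χ ⇔ (φ ⇒ ψ)) ⇒ (φ ⇒ (φ ⇒ φ))) + ¬(ψ ⇔ φ)) ⇔ (((φ ⇔ φ) ⇒ ¬(χ ⇔ ψ)) ⇒ (((φ ⇔ φ) ⇔ χ) ⇒ ((χ ⇔ ψ) + ¬φ))) = 5 ⇔ 5 = 5
χ ⇒ φ = 4 ⇒ 2 = 3
φ + (χ ⇒ φ) = 2 + 3 = 3
¬(φ + (χ ⇒ φ)) = ¬3 = 2
ψ ⇔ χ = 2 ⇔ 4 = 3
χ ⇒ φ = 4 ⇒ 2 = 3
(ψ ⇔ χ) + (χ ⇒ φ) = 3 + 3 = 3
¬(φ + (χ ⇒ φ)) + ((ψ ⇔ χ) + (χ ⇒ φ)) = 2 + 3 = 3
φ ⇒ ψ = 2 ⇒ 2 = 5
φ + (φ ⇒ ψ) = 2 + 5 = 5
¬(φ + (φ ⇒ ψ)) = ¬5 = 0
¬χ = ¬4 = 1
¬χ ⇒ φ = 1 ⇒ 2 = 5
χ + ψ = 4 + 2 = 4
¬(χ + ψ) = ¬4 = 1
(¬χ ⇒ φ) + ¬(χ + ψ) = 5 + 1 = 5
¬(φ + (φ ⇒ ψ)) ⇒ ((¬χ ⇒ φ) + ¬(χ + ψ)) = 0 ⇒ 5 = 5
(¬(φ + (χ ⇒ φ)) + ((ψ ⇔ χ) + (χ ⇒ φ))) ⇔ (¬(φ + (φ ⇒ ψ)) ⇒ ((¬χ ⇒ φ) + ¬(χ + ψ))) = 3 ⇔ 5 = 3
((((χ ⇔ (φ ⇒ ψ)) ⇒ (φ ⇒ (φ ⇒ φ))) + ¬(ψ ⇔ φ)) ⇔ (((φ ⇔ φ) ⇒ ¬(χ ⇔ ψ)) ⇒ (((φ ⇔ φ) ⇔ χ) ⇒ ((χ ⇔ ψ) + ¬φ)))) + ((¬(φ + (χ ⇒ φ)) + ((ψ ⇔ χ) + (χ ⇒ φ))) ⇔ (¬(φ + (φ ⇒ ψ)) ⇒ ((¬χ ⇒ φ) + ¬(χ + ψ)))) = 5 + 3 = 5
¬χ = ¬4 = 1
¬χ ⇔ χ = 1 ⇔ 4 = 2
φ ⇔ φ = 2 ⇔ 2 = 5
φ ⇒ (φ ⇔ φ) = 2 ⇒ 5 = 5
(¬χ ⇔ χ) ⇔ (φ ⇒ (φ ⇔ φ)) = 2 ⇔ 5 = 2
φ ⇔ ψ = 2 ⇔ 2 = 5
(φ ⇔ ψ) ⇔ χ = 5 ⇔ 4 = 4
((φ ⇔ ψ) ⇔ χ) ⇒ χ = 4 ⇒ 4 = 5
¬(((φ ⇔ ψ) ⇔ χ) ⇒ χ) = ¬5 = 0
((¬χ ⇔ χ) ⇔ (φ ⇒ (φ ⇔ φ))) ⇔ ¬(((φ ⇔ ψ) ⇔ χ) ⇒ χ) = 2 ⇔ 0 = 3
¬(((¬χ ⇔ χ) ⇔ (φ ⇒ (φ ⇔ φ))) ⇔ ¬(((φ ⇔ ψ) ⇔ χ) ⇒ χ)) = ¬3 = 2
(((((χ ⇔ (φ ⇒ ψ)) ⇒ (φ ⇒ (φ ⇒ φ))) + ¬(ψ ⇔ φ)) ⇔ (((φ ⇔ φ) ⇒ ¬(χ ⇔ ψ)) ⇒ (((φ ⇔ φ) ⇔ χ) ⇒ ((χ ⇔ ψ) + ¬φ)))) + ((¬(φ + (χ ⇒ φ)) + ((ψ ⇔ χ) + (χ ⇒ φ))) ⇔ (¬(φ + (φ ⇒ ψ)) ⇒ ((¬χ ⇒ φ) + ¬(χ + ψ))))) ⇒ ¬(((¬χ ⇔ χ) ⇔ (φ ⇒ (φ ⇔ φ))) ⇔ ¬(((φ ⇔ ψ) ⇔ χ) ⇒ χ)) = 5 ⇒ 2 = 2

2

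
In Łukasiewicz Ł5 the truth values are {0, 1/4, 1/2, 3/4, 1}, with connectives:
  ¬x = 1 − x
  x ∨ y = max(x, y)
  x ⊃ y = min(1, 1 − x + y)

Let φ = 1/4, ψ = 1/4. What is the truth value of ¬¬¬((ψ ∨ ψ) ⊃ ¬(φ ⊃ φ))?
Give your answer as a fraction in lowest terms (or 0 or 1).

ψ ∨ ψ = 1/4 ∨ 1/4 = 1/4
φ ⊃ φ = 1/4 ⊃ 1/4 = 1
¬(φ ⊃ φ) = ¬1 = 0
(ψ ∨ ψ) ⊃ ¬(φ ⊃ φ) = 1/4 ⊃ 0 = 3/4
¬((ψ ∨ ψ) ⊃ ¬(φ ⊃ φ)) = ¬3/4 = 1/4
¬¬((ψ ∨ ψ) ⊃ ¬(φ ⊃ φ)) = ¬1/4 = 3/4
¬¬¬((ψ ∨ ψ) ⊃ ¬(φ ⊃ φ)) = ¬3/4 = 1/4

1/4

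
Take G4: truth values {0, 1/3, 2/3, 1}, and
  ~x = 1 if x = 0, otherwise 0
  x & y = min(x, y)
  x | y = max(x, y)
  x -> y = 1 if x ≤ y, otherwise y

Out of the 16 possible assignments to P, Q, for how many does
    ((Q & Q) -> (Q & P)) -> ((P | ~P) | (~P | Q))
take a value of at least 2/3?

14

P = 0, Q = 0 ↦ 1  ≥
P = 0, Q = 1/3 ↦ 1  ≥
P = 0, Q = 2/3 ↦ 1  ≥
P = 0, Q = 1 ↦ 1  ≥
P = 1/3, Q = 0 ↦ 1/3  <
P = 1/3, Q = 1/3 ↦ 1/3  <
P = 1/3, Q = 2/3 ↦ 1  ≥
P = 1/3, Q = 1 ↦ 1  ≥
P = 2/3, Q = 0 ↦ 2/3  ≥
P = 2/3, Q = 1/3 ↦ 2/3  ≥
P = 2/3, Q = 2/3 ↦ 2/3  ≥
P = 2/3, Q = 1 ↦ 1  ≥
P = 1, Q = 0 ↦ 1  ≥
P = 1, Q = 1/3 ↦ 1  ≥
P = 1, Q = 2/3 ↦ 1  ≥
P = 1, Q = 1 ↦ 1  ≥
So 14 of the 16 assignments meet the threshold.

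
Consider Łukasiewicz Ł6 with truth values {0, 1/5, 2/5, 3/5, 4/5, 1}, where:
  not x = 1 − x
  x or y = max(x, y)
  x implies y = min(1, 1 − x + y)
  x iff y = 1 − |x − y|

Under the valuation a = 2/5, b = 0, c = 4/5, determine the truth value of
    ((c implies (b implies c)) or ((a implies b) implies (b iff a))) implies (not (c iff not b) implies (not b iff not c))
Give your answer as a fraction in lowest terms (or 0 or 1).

1

b implies c = 0 implies 4/5 = 1
c implies (b implies c) = 4/5 implies 1 = 1
a implies b = 2/5 implies 0 = 3/5
b iff a = 0 iff 2/5 = 3/5
(a implies b) implies (b iff a) = 3/5 implies 3/5 = 1
(c implies (b implies c)) or ((a implies b) implies (b iff a)) = 1 or 1 = 1
not b = not 0 = 1
c iff not b = 4/5 iff 1 = 4/5
not (c iff not b) = not 4/5 = 1/5
not b = not 0 = 1
not c = not 4/5 = 1/5
not b iff not c = 1 iff 1/5 = 1/5
not (c iff not b) implies (not b iff not c) = 1/5 implies 1/5 = 1
((c implies (b implies c)) or ((a implies b) implies (b iff a))) implies (not (c iff not b) implies (not b iff not c)) = 1 implies 1 = 1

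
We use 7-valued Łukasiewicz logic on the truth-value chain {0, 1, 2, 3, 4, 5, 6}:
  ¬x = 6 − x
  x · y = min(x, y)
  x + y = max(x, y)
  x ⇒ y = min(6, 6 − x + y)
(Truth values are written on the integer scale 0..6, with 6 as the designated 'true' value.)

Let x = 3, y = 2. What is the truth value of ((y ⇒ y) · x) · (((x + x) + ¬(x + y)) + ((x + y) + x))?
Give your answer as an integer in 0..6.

y ⇒ y = 2 ⇒ 2 = 6
(y ⇒ y) · x = 6 · 3 = 3
x + x = 3 + 3 = 3
x + y = 3 + 2 = 3
¬(x + y) = ¬3 = 3
(x + x) + ¬(x + y) = 3 + 3 = 3
x + y = 3 + 2 = 3
(x + y) + x = 3 + 3 = 3
((x + x) + ¬(x + y)) + ((x + y) + x) = 3 + 3 = 3
((y ⇒ y) · x) · (((x + x) + ¬(x + y)) + ((x + y) + x)) = 3 · 3 = 3

3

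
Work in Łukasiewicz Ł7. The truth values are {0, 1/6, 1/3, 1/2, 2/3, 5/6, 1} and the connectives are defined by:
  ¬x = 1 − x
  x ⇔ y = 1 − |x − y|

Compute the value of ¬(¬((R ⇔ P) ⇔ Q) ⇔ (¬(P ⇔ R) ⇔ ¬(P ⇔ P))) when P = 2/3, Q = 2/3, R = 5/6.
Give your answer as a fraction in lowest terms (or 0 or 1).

2/3

R ⇔ P = 5/6 ⇔ 2/3 = 5/6
(R ⇔ P) ⇔ Q = 5/6 ⇔ 2/3 = 5/6
¬((R ⇔ P) ⇔ Q) = ¬5/6 = 1/6
P ⇔ R = 2/3 ⇔ 5/6 = 5/6
¬(P ⇔ R) = ¬5/6 = 1/6
P ⇔ P = 2/3 ⇔ 2/3 = 1
¬(P ⇔ P) = ¬1 = 0
¬(P ⇔ R) ⇔ ¬(P ⇔ P) = 1/6 ⇔ 0 = 5/6
¬((R ⇔ P) ⇔ Q) ⇔ (¬(P ⇔ R) ⇔ ¬(P ⇔ P)) = 1/6 ⇔ 5/6 = 1/3
¬(¬((R ⇔ P) ⇔ Q) ⇔ (¬(P ⇔ R) ⇔ ¬(P ⇔ P))) = ¬1/3 = 2/3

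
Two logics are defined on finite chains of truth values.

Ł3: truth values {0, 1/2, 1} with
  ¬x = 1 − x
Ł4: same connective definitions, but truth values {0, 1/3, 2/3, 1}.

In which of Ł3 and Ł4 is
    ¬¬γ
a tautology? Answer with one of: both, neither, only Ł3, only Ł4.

neither

In Ł3: at γ = 0 the value is 0 — not a tautology.
In Ł4: at γ = 0 the value is 0 — not a tautology.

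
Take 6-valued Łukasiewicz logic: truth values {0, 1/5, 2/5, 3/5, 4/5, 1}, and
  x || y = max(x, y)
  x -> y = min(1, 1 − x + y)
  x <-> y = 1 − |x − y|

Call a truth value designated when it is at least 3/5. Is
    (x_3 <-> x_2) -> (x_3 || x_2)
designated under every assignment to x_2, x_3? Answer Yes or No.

Counterexample: take x_2 = 0, x_3 = 0.
x_3 <-> x_2 = 0 <-> 0 = 1
x_3 || x_2 = 0 || 0 = 0
(x_3 <-> x_2) -> (x_3 || x_2) = 1 -> 0 = 0
This gives 0, which is below 3/5.

No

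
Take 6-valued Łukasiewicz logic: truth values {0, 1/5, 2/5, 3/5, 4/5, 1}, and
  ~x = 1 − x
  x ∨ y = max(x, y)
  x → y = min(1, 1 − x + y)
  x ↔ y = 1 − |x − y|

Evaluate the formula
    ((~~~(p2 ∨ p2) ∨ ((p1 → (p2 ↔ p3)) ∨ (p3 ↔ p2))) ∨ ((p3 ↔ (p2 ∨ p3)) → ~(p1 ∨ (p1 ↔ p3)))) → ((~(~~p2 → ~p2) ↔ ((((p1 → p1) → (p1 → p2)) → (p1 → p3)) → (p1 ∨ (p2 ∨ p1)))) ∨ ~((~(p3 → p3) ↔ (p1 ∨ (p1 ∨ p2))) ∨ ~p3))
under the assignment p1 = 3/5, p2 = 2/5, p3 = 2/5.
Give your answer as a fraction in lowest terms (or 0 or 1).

p2 ∨ p2 = 2/5 ∨ 2/5 = 2/5
~(p2 ∨ p2) = ~2/5 = 3/5
~~(p2 ∨ p2) = ~3/5 = 2/5
~~~(p2 ∨ p2) = ~2/5 = 3/5
p2 ↔ p3 = 2/5 ↔ 2/5 = 1
p1 → (p2 ↔ p3) = 3/5 → 1 = 1
p3 ↔ p2 = 2/5 ↔ 2/5 = 1
(p1 → (p2 ↔ p3)) ∨ (p3 ↔ p2) = 1 ∨ 1 = 1
~~~(p2 ∨ p2) ∨ ((p1 → (p2 ↔ p3)) ∨ (p3 ↔ p2)) = 3/5 ∨ 1 = 1
p2 ∨ p3 = 2/5 ∨ 2/5 = 2/5
p3 ↔ (p2 ∨ p3) = 2/5 ↔ 2/5 = 1
p1 ↔ p3 = 3/5 ↔ 2/5 = 4/5
p1 ∨ (p1 ↔ p3) = 3/5 ∨ 4/5 = 4/5
~(p1 ∨ (p1 ↔ p3)) = ~4/5 = 1/5
(p3 ↔ (p2 ∨ p3)) → ~(p1 ∨ (p1 ↔ p3)) = 1 → 1/5 = 1/5
(~~~(p2 ∨ p2) ∨ ((p1 → (p2 ↔ p3)) ∨ (p3 ↔ p2))) ∨ ((p3 ↔ (p2 ∨ p3)) → ~(p1 ∨ (p1 ↔ p3))) = 1 ∨ 1/5 = 1
~p2 = ~2/5 = 3/5
~~p2 = ~3/5 = 2/5
~p2 = ~2/5 = 3/5
~~p2 → ~p2 = 2/5 → 3/5 = 1
~(~~p2 → ~p2) = ~1 = 0
p1 → p1 = 3/5 → 3/5 = 1
p1 → p2 = 3/5 → 2/5 = 4/5
(p1 → p1) → (p1 → p2) = 1 → 4/5 = 4/5
p1 → p3 = 3/5 → 2/5 = 4/5
((p1 → p1) → (p1 → p2)) → (p1 → p3) = 4/5 → 4/5 = 1
p2 ∨ p1 = 2/5 ∨ 3/5 = 3/5
p1 ∨ (p2 ∨ p1) = 3/5 ∨ 3/5 = 3/5
(((p1 → p1) → (p1 → p2)) → (p1 → p3)) → (p1 ∨ (p2 ∨ p1)) = 1 → 3/5 = 3/5
~(~~p2 → ~p2) ↔ ((((p1 → p1) → (p1 → p2)) → (p1 → p3)) → (p1 ∨ (p2 ∨ p1))) = 0 ↔ 3/5 = 2/5
p3 → p3 = 2/5 → 2/5 = 1
~(p3 → p3) = ~1 = 0
p1 ∨ p2 = 3/5 ∨ 2/5 = 3/5
p1 ∨ (p1 ∨ p2) = 3/5 ∨ 3/5 = 3/5
~(p3 → p3) ↔ (p1 ∨ (p1 ∨ p2)) = 0 ↔ 3/5 = 2/5
~p3 = ~2/5 = 3/5
(~(p3 → p3) ↔ (p1 ∨ (p1 ∨ p2))) ∨ ~p3 = 2/5 ∨ 3/5 = 3/5
~((~(p3 → p3) ↔ (p1 ∨ (p1 ∨ p2))) ∨ ~p3) = ~3/5 = 2/5
(~(~~p2 → ~p2) ↔ ((((p1 → p1) → (p1 → p2)) → (p1 → p3)) → (p1 ∨ (p2 ∨ p1)))) ∨ ~((~(p3 → p3) ↔ (p1 ∨ (p1 ∨ p2))) ∨ ~p3) = 2/5 ∨ 2/5 = 2/5
((~~~(p2 ∨ p2) ∨ ((p1 → (p2 ↔ p3)) ∨ (p3 ↔ p2))) ∨ ((p3 ↔ (p2 ∨ p3)) → ~(p1 ∨ (p1 ↔ p3)))) → ((~(~~p2 → ~p2) ↔ ((((p1 → p1) → (p1 → p2)) → (p1 → p3)) → (p1 ∨ (p2 ∨ p1)))) ∨ ~((~(p3 → p3) ↔ (p1 ∨ (p1 ∨ p2))) ∨ ~p3)) = 1 → 2/5 = 2/5

2/5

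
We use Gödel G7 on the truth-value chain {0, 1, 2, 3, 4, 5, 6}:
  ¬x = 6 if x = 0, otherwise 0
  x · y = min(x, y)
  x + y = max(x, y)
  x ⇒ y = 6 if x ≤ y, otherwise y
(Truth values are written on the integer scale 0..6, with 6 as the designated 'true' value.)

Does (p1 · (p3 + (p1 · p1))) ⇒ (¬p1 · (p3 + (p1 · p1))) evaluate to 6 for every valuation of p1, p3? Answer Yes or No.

No

Counterexample: take p1 = 1, p3 = 0.
p1 · p1 = 1 · 1 = 1
p3 + (p1 · p1) = 0 + 1 = 1
p1 · (p3 + (p1 · p1)) = 1 · 1 = 1
¬p1 = ¬1 = 0
p1 · p1 = 1 · 1 = 1
p3 + (p1 · p1) = 0 + 1 = 1
¬p1 · (p3 + (p1 · p1)) = 0 · 1 = 0
(p1 · (p3 + (p1 · p1))) ⇒ (¬p1 · (p3 + (p1 · p1))) = 1 ⇒ 0 = 0
This gives 0 ≠ 6.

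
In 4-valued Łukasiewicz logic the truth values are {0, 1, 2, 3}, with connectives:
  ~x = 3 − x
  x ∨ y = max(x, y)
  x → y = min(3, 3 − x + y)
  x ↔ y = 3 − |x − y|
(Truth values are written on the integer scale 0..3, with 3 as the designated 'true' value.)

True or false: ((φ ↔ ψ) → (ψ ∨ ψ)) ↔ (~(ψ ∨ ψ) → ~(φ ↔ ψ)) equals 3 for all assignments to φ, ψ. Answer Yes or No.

φ = 0, ψ = 0 ↦ 3
φ = 0, ψ = 1 ↦ 3
φ = 0, ψ = 2 ↦ 3
φ = 0, ψ = 3 ↦ 3
φ = 1, ψ = 0 ↦ 3
φ = 1, ψ = 1 ↦ 3
φ = 1, ψ = 2 ↦ 3
φ = 1, ψ = 3 ↦ 3
φ = 2, ψ = 0 ↦ 3
φ = 2, ψ = 1 ↦ 3
φ = 2, ψ = 2 ↦ 3
φ = 2, ψ = 3 ↦ 3
φ = 3, ψ = 0 ↦ 3
φ = 3, ψ = 1 ↦ 3
φ = 3, ψ = 2 ↦ 3
φ = 3, ψ = 3 ↦ 3
Every assignment gives a value ≥ 3.

Yes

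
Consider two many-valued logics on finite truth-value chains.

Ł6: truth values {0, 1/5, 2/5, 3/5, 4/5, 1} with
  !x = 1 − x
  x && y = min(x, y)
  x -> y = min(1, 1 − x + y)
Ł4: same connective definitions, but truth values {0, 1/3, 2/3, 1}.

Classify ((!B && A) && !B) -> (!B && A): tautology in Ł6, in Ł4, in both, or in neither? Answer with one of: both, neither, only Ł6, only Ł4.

In Ł6: every assignment gives 1 — tautology.
In Ł4: every assignment gives 1 — tautology.

both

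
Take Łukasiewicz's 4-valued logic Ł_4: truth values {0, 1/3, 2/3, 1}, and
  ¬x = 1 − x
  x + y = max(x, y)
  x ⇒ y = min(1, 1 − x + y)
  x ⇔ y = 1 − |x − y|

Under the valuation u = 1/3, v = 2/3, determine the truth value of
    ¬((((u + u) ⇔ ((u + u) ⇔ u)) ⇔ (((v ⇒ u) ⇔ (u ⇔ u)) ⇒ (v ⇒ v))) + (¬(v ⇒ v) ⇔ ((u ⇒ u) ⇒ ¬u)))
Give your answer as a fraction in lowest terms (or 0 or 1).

2/3

u + u = 1/3 + 1/3 = 1/3
u + u = 1/3 + 1/3 = 1/3
(u + u) ⇔ u = 1/3 ⇔ 1/3 = 1
(u + u) ⇔ ((u + u) ⇔ u) = 1/3 ⇔ 1 = 1/3
v ⇒ u = 2/3 ⇒ 1/3 = 2/3
u ⇔ u = 1/3 ⇔ 1/3 = 1
(v ⇒ u) ⇔ (u ⇔ u) = 2/3 ⇔ 1 = 2/3
v ⇒ v = 2/3 ⇒ 2/3 = 1
((v ⇒ u) ⇔ (u ⇔ u)) ⇒ (v ⇒ v) = 2/3 ⇒ 1 = 1
((u + u) ⇔ ((u + u) ⇔ u)) ⇔ (((v ⇒ u) ⇔ (u ⇔ u)) ⇒ (v ⇒ v)) = 1/3 ⇔ 1 = 1/3
v ⇒ v = 2/3 ⇒ 2/3 = 1
¬(v ⇒ v) = ¬1 = 0
u ⇒ u = 1/3 ⇒ 1/3 = 1
¬u = ¬1/3 = 2/3
(u ⇒ u) ⇒ ¬u = 1 ⇒ 2/3 = 2/3
¬(v ⇒ v) ⇔ ((u ⇒ u) ⇒ ¬u) = 0 ⇔ 2/3 = 1/3
(((u + u) ⇔ ((u + u) ⇔ u)) ⇔ (((v ⇒ u) ⇔ (u ⇔ u)) ⇒ (v ⇒ v))) + (¬(v ⇒ v) ⇔ ((u ⇒ u) ⇒ ¬u)) = 1/3 + 1/3 = 1/3
¬((((u + u) ⇔ ((u + u) ⇔ u)) ⇔ (((v ⇒ u) ⇔ (u ⇔ u)) ⇒ (v ⇒ v))) + (¬(v ⇒ v) ⇔ ((u ⇒ u) ⇒ ¬u))) = ¬1/3 = 2/3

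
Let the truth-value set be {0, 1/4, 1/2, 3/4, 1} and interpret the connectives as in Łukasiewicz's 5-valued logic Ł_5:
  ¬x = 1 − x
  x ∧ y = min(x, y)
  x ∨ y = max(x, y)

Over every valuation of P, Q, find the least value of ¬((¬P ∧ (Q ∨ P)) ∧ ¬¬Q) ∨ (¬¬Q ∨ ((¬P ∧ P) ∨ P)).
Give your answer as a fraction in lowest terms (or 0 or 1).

1/2

Take P = 0, Q = 1/2:
¬P = ¬0 = 1
Q ∨ P = 1/2 ∨ 0 = 1/2
¬P ∧ (Q ∨ P) = 1 ∧ 1/2 = 1/2
¬Q = ¬1/2 = 1/2
¬¬Q = ¬1/2 = 1/2
(¬P ∧ (Q ∨ P)) ∧ ¬¬Q = 1/2 ∧ 1/2 = 1/2
¬((¬P ∧ (Q ∨ P)) ∧ ¬¬Q) = ¬1/2 = 1/2
¬Q = ¬1/2 = 1/2
¬¬Q = ¬1/2 = 1/2
¬P = ¬0 = 1
¬P ∧ P = 1 ∧ 0 = 0
(¬P ∧ P) ∨ P = 0 ∨ 0 = 0
¬¬Q ∨ ((¬P ∧ P) ∨ P) = 1/2 ∨ 0 = 1/2
¬((¬P ∧ (Q ∨ P)) ∧ ¬¬Q) ∨ (¬¬Q ∨ ((¬P ∧ P) ∨ P)) = 1/2 ∨ 1/2 = 1/2
No assignment yields a value below 1/2, so this is the minimum.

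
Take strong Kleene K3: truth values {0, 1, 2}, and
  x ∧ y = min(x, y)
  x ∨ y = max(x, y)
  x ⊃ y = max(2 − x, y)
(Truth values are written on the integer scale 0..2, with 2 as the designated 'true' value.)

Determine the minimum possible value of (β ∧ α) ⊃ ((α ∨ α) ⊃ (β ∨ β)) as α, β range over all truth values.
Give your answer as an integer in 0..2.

Take α = 1, β = 1:
β ∧ α = 1 ∧ 1 = 1
α ∨ α = 1 ∨ 1 = 1
β ∨ β = 1 ∨ 1 = 1
(α ∨ α) ⊃ (β ∨ β) = 1 ⊃ 1 = 1
(β ∧ α) ⊃ ((α ∨ α) ⊃ (β ∨ β)) = 1 ⊃ 1 = 1
No assignment yields a value below 1, so this is the minimum.

1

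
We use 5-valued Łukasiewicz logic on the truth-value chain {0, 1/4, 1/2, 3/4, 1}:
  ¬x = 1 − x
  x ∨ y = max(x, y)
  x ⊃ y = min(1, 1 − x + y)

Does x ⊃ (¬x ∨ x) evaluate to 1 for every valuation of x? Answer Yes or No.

x = 0 ↦ 1
x = 1/4 ↦ 1
x = 1/2 ↦ 1
x = 3/4 ↦ 1
x = 1 ↦ 1
Every assignment gives a value ≥ 1.

Yes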